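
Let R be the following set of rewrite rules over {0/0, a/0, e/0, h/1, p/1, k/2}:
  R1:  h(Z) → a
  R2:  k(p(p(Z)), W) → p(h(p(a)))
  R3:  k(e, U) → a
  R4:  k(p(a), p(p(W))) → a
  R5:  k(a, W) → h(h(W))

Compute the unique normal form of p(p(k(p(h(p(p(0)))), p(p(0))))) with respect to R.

1. p(p(k(p(h(p(p(0)))), p(p(0)))))  →  p(p(k(p(a), p(p(0)))))   [R1 at 1.1.1.1]
2. p(p(k(p(a), p(p(0)))))  →  p(p(a))   [R4 at 1.1]

p(p(a))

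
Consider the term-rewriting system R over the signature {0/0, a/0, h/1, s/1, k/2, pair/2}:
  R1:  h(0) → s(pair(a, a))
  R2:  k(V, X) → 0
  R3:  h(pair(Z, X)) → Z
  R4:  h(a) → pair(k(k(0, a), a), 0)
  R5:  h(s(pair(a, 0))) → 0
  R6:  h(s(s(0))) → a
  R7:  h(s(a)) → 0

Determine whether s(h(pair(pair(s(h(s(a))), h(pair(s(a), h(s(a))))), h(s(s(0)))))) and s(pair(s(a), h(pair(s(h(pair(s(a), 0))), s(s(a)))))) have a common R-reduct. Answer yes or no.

Reduce t₁ = s(h(pair(pair(s(h(s(a))), h(pair(s(a), h(s(a))))), h(s(s(0)))))):
1. s(h(pair(pair(s(h(s(a))), h(pair(s(a), h(s(a))))), h(s(s(0))))))  →  s(pair(s(h(s(a))), h(pair(s(a), h(s(a))))))   [R3 at 1]
2. s(pair(s(h(s(a))), h(pair(s(a), h(s(a))))))  →  s(pair(s(0), h(pair(s(a), h(s(a))))))   [R7 at 1.1.1]
3. s(pair(s(0), h(pair(s(a), h(s(a))))))  →  s(pair(s(0), s(a)))   [R3 at 1.2]

Reduce t₂ = s(pair(s(a), h(pair(s(h(pair(s(a), 0))), s(s(a)))))):
1. s(pair(s(a), h(pair(s(h(pair(s(a), 0))), s(s(a))))))  →  s(pair(s(a), s(h(pair(s(a), 0)))))   [R3 at 1.2]
2. s(pair(s(a), s(h(pair(s(a), 0)))))  →  s(pair(s(a), s(s(a))))   [R3 at 1.2.1]

no — NF(t₁) = s(pair(s(0), s(a))), NF(t₂) = s(pair(s(a), s(s(a))))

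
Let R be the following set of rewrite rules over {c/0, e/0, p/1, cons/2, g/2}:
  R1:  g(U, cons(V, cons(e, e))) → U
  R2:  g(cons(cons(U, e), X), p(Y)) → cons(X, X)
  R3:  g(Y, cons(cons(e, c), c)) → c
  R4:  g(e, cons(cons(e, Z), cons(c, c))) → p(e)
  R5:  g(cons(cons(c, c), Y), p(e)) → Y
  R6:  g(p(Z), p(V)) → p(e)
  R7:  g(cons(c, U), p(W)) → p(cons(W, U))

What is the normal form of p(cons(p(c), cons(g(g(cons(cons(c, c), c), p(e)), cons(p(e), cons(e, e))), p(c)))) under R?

1. p(cons(p(c), cons(g(g(cons(cons(c, c), c), p(e)), cons(p(e), cons(e, e))), p(c))))  →  p(cons(p(c), cons(g(cons(cons(c, c), c), p(e)), p(c))))   [R1 at 1.2.1]
2. p(cons(p(c), cons(g(cons(cons(c, c), c), p(e)), p(c))))  →  p(cons(p(c), cons(c, p(c))))   [R5 at 1.2.1]

p(cons(p(c), cons(c, p(c))))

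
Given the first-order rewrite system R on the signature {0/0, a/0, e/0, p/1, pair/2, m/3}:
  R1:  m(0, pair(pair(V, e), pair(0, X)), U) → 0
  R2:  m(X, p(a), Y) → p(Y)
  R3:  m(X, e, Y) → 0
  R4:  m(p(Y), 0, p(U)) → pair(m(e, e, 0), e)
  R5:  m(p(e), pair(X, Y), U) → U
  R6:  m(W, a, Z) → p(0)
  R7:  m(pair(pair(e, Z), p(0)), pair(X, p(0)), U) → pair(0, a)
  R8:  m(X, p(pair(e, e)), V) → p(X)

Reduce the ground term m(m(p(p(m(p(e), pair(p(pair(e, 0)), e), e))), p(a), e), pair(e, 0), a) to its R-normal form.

a

1. m(m(p(p(m(p(e), pair(p(pair(e, 0)), e), e))), p(a), e), pair(e, 0), a)  →  m(p(e), pair(e, 0), a)   [R2 at 1]
2. m(p(e), pair(e, 0), a)  →  a   [R5 at ε]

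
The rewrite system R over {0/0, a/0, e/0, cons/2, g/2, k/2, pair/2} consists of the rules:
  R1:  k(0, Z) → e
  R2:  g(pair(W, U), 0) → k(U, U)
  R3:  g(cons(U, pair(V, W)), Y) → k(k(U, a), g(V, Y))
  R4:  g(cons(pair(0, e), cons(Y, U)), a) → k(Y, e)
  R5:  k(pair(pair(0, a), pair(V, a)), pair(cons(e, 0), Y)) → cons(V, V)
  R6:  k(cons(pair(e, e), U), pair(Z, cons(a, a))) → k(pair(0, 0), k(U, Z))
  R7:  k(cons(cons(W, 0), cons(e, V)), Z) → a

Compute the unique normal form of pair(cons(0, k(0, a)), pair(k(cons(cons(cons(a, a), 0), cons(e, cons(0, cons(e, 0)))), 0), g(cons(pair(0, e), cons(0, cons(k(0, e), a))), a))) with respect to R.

1. pair(cons(0, k(0, a)), pair(k(cons(cons(cons(a, a), 0), cons(e, cons(0, cons(e, 0)))), 0), g(cons(pair(0, e), cons(0, cons(k(0, e), a))), a)))  →  pair(cons(0, e), pair(k(cons(cons(cons(a, a), 0), cons(e, cons(0, cons(e, 0)))), 0), g(cons(pair(0, e), cons(0, cons(k(0, e), a))), a)))   [R1 at 1.2]
2. pair(cons(0, e), pair(k(cons(cons(cons(a, a), 0), cons(e, cons(0, cons(e, 0)))), 0), g(cons(pair(0, e), cons(0, cons(k(0, e), a))), a)))  →  pair(cons(0, e), pair(a, g(cons(pair(0, e), cons(0, cons(k(0, e), a))), a)))   [R7 at 2.1]
3. pair(cons(0, e), pair(a, g(cons(pair(0, e), cons(0, cons(k(0, e), a))), a)))  →  pair(cons(0, e), pair(a, k(0, e)))   [R4 at 2.2]
4. pair(cons(0, e), pair(a, k(0, e)))  →  pair(cons(0, e), pair(a, e))   [R1 at 2.2]

pair(cons(0, e), pair(a, e))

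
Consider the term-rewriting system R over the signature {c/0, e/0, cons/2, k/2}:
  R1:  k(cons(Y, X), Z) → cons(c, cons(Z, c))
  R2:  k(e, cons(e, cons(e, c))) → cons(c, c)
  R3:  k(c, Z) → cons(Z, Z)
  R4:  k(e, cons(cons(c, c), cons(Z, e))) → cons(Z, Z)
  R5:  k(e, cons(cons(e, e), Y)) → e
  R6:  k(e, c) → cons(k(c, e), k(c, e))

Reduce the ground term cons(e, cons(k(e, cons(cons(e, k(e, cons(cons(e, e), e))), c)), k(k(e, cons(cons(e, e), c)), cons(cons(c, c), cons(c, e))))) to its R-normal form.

cons(e, cons(e, cons(c, c)))

1. cons(e, cons(k(e, cons(cons(e, k(e, cons(cons(e, e), e))), c)), k(k(e, cons(cons(e, e), c)), cons(cons(c, c), cons(c, e)))))  →  cons(e, cons(k(e, cons(cons(e, e), c)), k(k(e, cons(cons(e, e), c)), cons(cons(c, c), cons(c, e)))))   [R5 at 2.1.2.1.2]
2. cons(e, cons(k(e, cons(cons(e, e), c)), k(k(e, cons(cons(e, e), c)), cons(cons(c, c), cons(c, e)))))  →  cons(e, cons(e, k(k(e, cons(cons(e, e), c)), cons(cons(c, c), cons(c, e)))))   [R5 at 2.1]
3. cons(e, cons(e, k(k(e, cons(cons(e, e), c)), cons(cons(c, c), cons(c, e)))))  →  cons(e, cons(e, k(e, cons(cons(c, c), cons(c, e)))))   [R5 at 2.2.1]
4. cons(e, cons(e, k(e, cons(cons(c, c), cons(c, e)))))  →  cons(e, cons(e, cons(c, c)))   [R4 at 2.2]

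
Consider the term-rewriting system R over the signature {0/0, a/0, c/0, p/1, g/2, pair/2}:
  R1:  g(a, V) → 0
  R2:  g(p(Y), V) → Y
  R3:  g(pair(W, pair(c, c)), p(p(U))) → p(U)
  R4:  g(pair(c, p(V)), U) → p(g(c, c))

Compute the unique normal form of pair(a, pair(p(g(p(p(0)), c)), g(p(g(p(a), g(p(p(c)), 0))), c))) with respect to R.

1. pair(a, pair(p(g(p(p(0)), c)), g(p(g(p(a), g(p(p(c)), 0))), c)))  →  pair(a, pair(p(p(0)), g(p(g(p(a), g(p(p(c)), 0))), c)))   [R2 at 2.1.1]
2. pair(a, pair(p(p(0)), g(p(g(p(a), g(p(p(c)), 0))), c)))  →  pair(a, pair(p(p(0)), g(p(a), g(p(p(c)), 0))))   [R2 at 2.2]
3. pair(a, pair(p(p(0)), g(p(a), g(p(p(c)), 0))))  →  pair(a, pair(p(p(0)), a))   [R2 at 2.2]

pair(a, pair(p(p(0)), a))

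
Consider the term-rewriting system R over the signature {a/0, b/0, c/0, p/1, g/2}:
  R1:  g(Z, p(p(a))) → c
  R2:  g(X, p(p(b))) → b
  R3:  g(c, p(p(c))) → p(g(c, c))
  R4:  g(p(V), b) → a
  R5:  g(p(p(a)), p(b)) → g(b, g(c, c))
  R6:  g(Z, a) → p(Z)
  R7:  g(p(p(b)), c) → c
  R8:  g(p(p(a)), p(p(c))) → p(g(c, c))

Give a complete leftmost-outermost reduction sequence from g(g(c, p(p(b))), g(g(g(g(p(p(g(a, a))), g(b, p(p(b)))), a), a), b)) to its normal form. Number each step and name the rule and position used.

1. g(g(c, p(p(b))), g(g(g(g(p(p(g(a, a))), g(b, p(p(b)))), a), a), b))  →  g(b, g(g(g(g(p(p(g(a, a))), g(b, p(p(b)))), a), a), b))   [R2 at 1]
2. g(b, g(g(g(g(p(p(g(a, a))), g(b, p(p(b)))), a), a), b))  →  g(b, g(p(g(g(p(p(g(a, a))), g(b, p(p(b)))), a)), b))   [R6 at 2.1]
3. g(b, g(p(g(g(p(p(g(a, a))), g(b, p(p(b)))), a)), b))  →  g(b, a)   [R4 at 2]
4. g(b, a)  →  p(b)   [R6 at ε]

p(b)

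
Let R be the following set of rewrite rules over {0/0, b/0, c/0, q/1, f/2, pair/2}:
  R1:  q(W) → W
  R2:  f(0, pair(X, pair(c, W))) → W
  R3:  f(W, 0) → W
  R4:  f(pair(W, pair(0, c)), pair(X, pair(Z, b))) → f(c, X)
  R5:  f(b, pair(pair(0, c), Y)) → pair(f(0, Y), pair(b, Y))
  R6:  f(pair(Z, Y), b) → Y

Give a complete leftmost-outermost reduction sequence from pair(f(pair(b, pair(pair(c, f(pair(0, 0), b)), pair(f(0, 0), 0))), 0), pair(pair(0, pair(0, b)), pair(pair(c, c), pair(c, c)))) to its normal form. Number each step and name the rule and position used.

1. pair(f(pair(b, pair(pair(c, f(pair(0, 0), b)), pair(f(0, 0), 0))), 0), pair(pair(0, pair(0, b)), pair(pair(c, c), pair(c, c))))  →  pair(pair(b, pair(pair(c, f(pair(0, 0), b)), pair(f(0, 0), 0))), pair(pair(0, pair(0, b)), pair(pair(c, c), pair(c, c))))   [R3 at 1]
2. pair(pair(b, pair(pair(c, f(pair(0, 0), b)), pair(f(0, 0), 0))), pair(pair(0, pair(0, b)), pair(pair(c, c), pair(c, c))))  →  pair(pair(b, pair(pair(c, 0), pair(f(0, 0), 0))), pair(pair(0, pair(0, b)), pair(pair(c, c), pair(c, c))))   [R6 at 1.2.1.2]
3. pair(pair(b, pair(pair(c, 0), pair(f(0, 0), 0))), pair(pair(0, pair(0, b)), pair(pair(c, c), pair(c, c))))  →  pair(pair(b, pair(pair(c, 0), pair(0, 0))), pair(pair(0, pair(0, b)), pair(pair(c, c), pair(c, c))))   [R3 at 1.2.2.1]

pair(pair(b, pair(pair(c, 0), pair(0, 0))), pair(pair(0, pair(0, b)), pair(pair(c, c), pair(c, c))))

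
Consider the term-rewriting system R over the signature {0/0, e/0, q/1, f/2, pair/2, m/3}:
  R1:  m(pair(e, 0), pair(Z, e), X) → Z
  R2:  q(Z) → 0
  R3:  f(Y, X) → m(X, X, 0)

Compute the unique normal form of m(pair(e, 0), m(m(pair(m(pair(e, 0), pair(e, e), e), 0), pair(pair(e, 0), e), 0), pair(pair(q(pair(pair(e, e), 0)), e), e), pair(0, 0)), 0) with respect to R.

1. m(pair(e, 0), m(m(pair(m(pair(e, 0), pair(e, e), e), 0), pair(pair(e, 0), e), 0), pair(pair(q(pair(pair(e, e), 0)), e), e), pair(0, 0)), 0)  →  m(pair(e, 0), m(m(pair(e, 0), pair(pair(e, 0), e), 0), pair(pair(q(pair(pair(e, e), 0)), e), e), pair(0, 0)), 0)   [R1 at 2.1.1.1]
2. m(pair(e, 0), m(m(pair(e, 0), pair(pair(e, 0), e), 0), pair(pair(q(pair(pair(e, e), 0)), e), e), pair(0, 0)), 0)  →  m(pair(e, 0), m(pair(e, 0), pair(pair(q(pair(pair(e, e), 0)), e), e), pair(0, 0)), 0)   [R1 at 2.1]
3. m(pair(e, 0), m(pair(e, 0), pair(pair(q(pair(pair(e, e), 0)), e), e), pair(0, 0)), 0)  →  m(pair(e, 0), pair(q(pair(pair(e, e), 0)), e), 0)   [R1 at 2]
4. m(pair(e, 0), pair(q(pair(pair(e, e), 0)), e), 0)  →  q(pair(pair(e, e), 0))   [R1 at ε]
5. q(pair(pair(e, e), 0))  →  0   [R2 at ε]

0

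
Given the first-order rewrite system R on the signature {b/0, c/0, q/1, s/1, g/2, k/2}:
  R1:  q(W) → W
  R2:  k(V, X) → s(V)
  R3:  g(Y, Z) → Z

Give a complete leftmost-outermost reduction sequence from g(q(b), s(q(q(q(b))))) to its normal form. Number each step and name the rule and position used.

s(b)

1. g(q(b), s(q(q(q(b)))))  →  s(q(q(q(b))))   [R3 at ε]
2. s(q(q(q(b))))  →  s(q(q(b)))   [R1 at 1]
3. s(q(q(b)))  →  s(q(b))   [R1 at 1]
4. s(q(b))  →  s(b)   [R1 at 1]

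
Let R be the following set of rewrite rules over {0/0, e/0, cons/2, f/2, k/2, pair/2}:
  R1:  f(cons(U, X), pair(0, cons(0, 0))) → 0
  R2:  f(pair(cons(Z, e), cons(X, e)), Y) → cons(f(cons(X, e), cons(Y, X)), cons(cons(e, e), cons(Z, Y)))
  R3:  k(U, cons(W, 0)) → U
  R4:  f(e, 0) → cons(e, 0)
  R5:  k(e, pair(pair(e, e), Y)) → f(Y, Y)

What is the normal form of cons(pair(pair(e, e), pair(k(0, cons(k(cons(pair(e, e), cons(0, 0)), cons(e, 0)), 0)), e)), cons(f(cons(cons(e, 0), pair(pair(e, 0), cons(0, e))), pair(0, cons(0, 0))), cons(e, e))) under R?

cons(pair(pair(e, e), pair(0, e)), cons(0, cons(e, e)))

1. cons(pair(pair(e, e), pair(k(0, cons(k(cons(pair(e, e), cons(0, 0)), cons(e, 0)), 0)), e)), cons(f(cons(cons(e, 0), pair(pair(e, 0), cons(0, e))), pair(0, cons(0, 0))), cons(e, e)))  →  cons(pair(pair(e, e), pair(0, e)), cons(f(cons(cons(e, 0), pair(pair(e, 0), cons(0, e))), pair(0, cons(0, 0))), cons(e, e)))   [R3 at 1.2.1]
2. cons(pair(pair(e, e), pair(0, e)), cons(f(cons(cons(e, 0), pair(pair(e, 0), cons(0, e))), pair(0, cons(0, 0))), cons(e, e)))  →  cons(pair(pair(e, e), pair(0, e)), cons(0, cons(e, e)))   [R1 at 2.1]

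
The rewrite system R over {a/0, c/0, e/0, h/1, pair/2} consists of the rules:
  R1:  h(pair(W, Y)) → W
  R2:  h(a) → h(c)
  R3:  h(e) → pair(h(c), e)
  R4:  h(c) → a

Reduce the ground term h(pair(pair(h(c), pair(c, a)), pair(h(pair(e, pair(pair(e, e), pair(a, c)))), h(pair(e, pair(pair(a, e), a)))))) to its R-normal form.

pair(a, pair(c, a))

1. h(pair(pair(h(c), pair(c, a)), pair(h(pair(e, pair(pair(e, e), pair(a, c)))), h(pair(e, pair(pair(a, e), a))))))  →  pair(h(c), pair(c, a))   [R1 at ε]
2. pair(h(c), pair(c, a))  →  pair(a, pair(c, a))   [R4 at 1]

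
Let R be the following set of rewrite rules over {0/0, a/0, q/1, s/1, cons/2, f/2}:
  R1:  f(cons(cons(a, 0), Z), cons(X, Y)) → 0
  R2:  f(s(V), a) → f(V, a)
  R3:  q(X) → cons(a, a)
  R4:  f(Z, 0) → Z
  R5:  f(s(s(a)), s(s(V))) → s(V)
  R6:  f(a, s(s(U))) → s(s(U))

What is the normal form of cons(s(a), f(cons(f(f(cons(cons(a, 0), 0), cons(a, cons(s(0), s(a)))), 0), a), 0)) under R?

cons(s(a), cons(0, a))

1. cons(s(a), f(cons(f(f(cons(cons(a, 0), 0), cons(a, cons(s(0), s(a)))), 0), a), 0))  →  cons(s(a), cons(f(f(cons(cons(a, 0), 0), cons(a, cons(s(0), s(a)))), 0), a))   [R4 at 2]
2. cons(s(a), cons(f(f(cons(cons(a, 0), 0), cons(a, cons(s(0), s(a)))), 0), a))  →  cons(s(a), cons(f(cons(cons(a, 0), 0), cons(a, cons(s(0), s(a)))), a))   [R4 at 2.1]
3. cons(s(a), cons(f(cons(cons(a, 0), 0), cons(a, cons(s(0), s(a)))), a))  →  cons(s(a), cons(0, a))   [R1 at 2.1]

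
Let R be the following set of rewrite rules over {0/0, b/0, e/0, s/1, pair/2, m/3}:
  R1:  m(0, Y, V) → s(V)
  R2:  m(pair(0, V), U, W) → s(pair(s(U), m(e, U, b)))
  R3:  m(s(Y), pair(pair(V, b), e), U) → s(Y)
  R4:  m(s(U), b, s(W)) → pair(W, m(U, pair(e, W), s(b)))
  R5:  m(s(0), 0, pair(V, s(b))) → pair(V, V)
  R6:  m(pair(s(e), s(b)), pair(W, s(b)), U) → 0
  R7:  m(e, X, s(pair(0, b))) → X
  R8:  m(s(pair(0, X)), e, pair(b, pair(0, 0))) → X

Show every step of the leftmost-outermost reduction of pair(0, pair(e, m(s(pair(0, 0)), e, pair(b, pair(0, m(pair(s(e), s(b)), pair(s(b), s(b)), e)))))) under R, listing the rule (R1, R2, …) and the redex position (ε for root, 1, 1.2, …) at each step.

pair(0, pair(e, 0))

1. pair(0, pair(e, m(s(pair(0, 0)), e, pair(b, pair(0, m(pair(s(e), s(b)), pair(s(b), s(b)), e))))))  →  pair(0, pair(e, m(s(pair(0, 0)), e, pair(b, pair(0, 0)))))   [R6 at 2.2.3.2.2]
2. pair(0, pair(e, m(s(pair(0, 0)), e, pair(b, pair(0, 0)))))  →  pair(0, pair(e, 0))   [R8 at 2.2]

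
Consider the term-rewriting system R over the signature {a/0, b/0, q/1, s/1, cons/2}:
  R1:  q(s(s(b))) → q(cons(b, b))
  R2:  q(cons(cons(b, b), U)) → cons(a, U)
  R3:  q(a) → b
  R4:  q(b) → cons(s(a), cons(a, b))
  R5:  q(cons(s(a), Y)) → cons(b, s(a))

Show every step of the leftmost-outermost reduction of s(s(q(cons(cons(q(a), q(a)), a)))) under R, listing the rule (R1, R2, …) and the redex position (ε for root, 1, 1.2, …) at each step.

s(s(cons(a, a)))

1. s(s(q(cons(cons(q(a), q(a)), a))))  →  s(s(q(cons(cons(b, q(a)), a))))   [R3 at 1.1.1.1.1]
2. s(s(q(cons(cons(b, q(a)), a))))  →  s(s(q(cons(cons(b, b), a))))   [R3 at 1.1.1.1.2]
3. s(s(q(cons(cons(b, b), a))))  →  s(s(cons(a, a)))   [R2 at 1.1]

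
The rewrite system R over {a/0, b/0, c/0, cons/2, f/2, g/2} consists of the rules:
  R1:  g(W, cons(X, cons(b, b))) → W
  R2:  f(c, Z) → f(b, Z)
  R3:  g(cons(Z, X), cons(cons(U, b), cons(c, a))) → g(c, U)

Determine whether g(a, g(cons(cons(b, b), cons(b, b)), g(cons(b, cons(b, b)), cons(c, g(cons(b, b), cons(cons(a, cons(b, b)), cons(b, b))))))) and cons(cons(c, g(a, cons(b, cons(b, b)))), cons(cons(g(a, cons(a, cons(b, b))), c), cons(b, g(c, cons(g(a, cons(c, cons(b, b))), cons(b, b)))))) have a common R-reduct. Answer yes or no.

Reduce t₁ = g(a, g(cons(cons(b, b), cons(b, b)), g(cons(b, cons(b, b)), cons(c, g(cons(b, b), cons(cons(a, cons(b, b)), cons(b, b))))))):
1. g(a, g(cons(cons(b, b), cons(b, b)), g(cons(b, cons(b, b)), cons(c, g(cons(b, b), cons(cons(a, cons(b, b)), cons(b, b)))))))  →  g(a, g(cons(cons(b, b), cons(b, b)), g(cons(b, cons(b, b)), cons(c, cons(b, b)))))   [R1 at 2.2.2.2]
2. g(a, g(cons(cons(b, b), cons(b, b)), g(cons(b, cons(b, b)), cons(c, cons(b, b)))))  →  g(a, g(cons(cons(b, b), cons(b, b)), cons(b, cons(b, b))))   [R1 at 2.2]
3. g(a, g(cons(cons(b, b), cons(b, b)), cons(b, cons(b, b))))  →  g(a, cons(cons(b, b), cons(b, b)))   [R1 at 2]
4. g(a, cons(cons(b, b), cons(b, b)))  →  a   [R1 at ε]

Reduce t₂ = cons(cons(c, g(a, cons(b, cons(b, b)))), cons(cons(g(a, cons(a, cons(b, b))), c), cons(b, g(c, cons(g(a, cons(c, cons(b, b))), cons(b, b)))))):
1. cons(cons(c, g(a, cons(b, cons(b, b)))), cons(cons(g(a, cons(a, cons(b, b))), c), cons(b, g(c, cons(g(a, cons(c, cons(b, b))), cons(b, b))))))  →  cons(cons(c, a), cons(cons(g(a, cons(a, cons(b, b))), c), cons(b, g(c, cons(g(a, cons(c, cons(b, b))), cons(b, b))))))   [R1 at 1.2]
2. cons(cons(c, a), cons(cons(g(a, cons(a, cons(b, b))), c), cons(b, g(c, cons(g(a, cons(c, cons(b, b))), cons(b, b))))))  →  cons(cons(c, a), cons(cons(a, c), cons(b, g(c, cons(g(a, cons(c, cons(b, b))), cons(b, b))))))   [R1 at 2.1.1]
3. cons(cons(c, a), cons(cons(a, c), cons(b, g(c, cons(g(a, cons(c, cons(b, b))), cons(b, b))))))  →  cons(cons(c, a), cons(cons(a, c), cons(b, c)))   [R1 at 2.2.2]

no — NF(t₁) = a, NF(t₂) = cons(cons(c, a), cons(cons(a, c), cons(b, c)))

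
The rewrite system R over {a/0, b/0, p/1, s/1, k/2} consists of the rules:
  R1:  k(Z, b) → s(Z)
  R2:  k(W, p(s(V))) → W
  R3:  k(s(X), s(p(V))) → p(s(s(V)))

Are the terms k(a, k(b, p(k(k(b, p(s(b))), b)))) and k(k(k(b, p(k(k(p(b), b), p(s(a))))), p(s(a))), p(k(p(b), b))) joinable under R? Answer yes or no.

Reduce t₁ = k(a, k(b, p(k(k(b, p(s(b))), b)))):
1. k(a, k(b, p(k(k(b, p(s(b))), b))))  →  k(a, k(b, p(s(k(b, p(s(b)))))))   [R1 at 2.2.1]
2. k(a, k(b, p(s(k(b, p(s(b)))))))  →  k(a, b)   [R2 at 2]
3. k(a, b)  →  s(a)   [R1 at ε]

Reduce t₂ = k(k(k(b, p(k(k(p(b), b), p(s(a))))), p(s(a))), p(k(p(b), b))):
1. k(k(k(b, p(k(k(p(b), b), p(s(a))))), p(s(a))), p(k(p(b), b)))  →  k(k(b, p(k(k(p(b), b), p(s(a))))), p(k(p(b), b)))   [R2 at 1]
2. k(k(b, p(k(k(p(b), b), p(s(a))))), p(k(p(b), b)))  →  k(k(b, p(k(p(b), b))), p(k(p(b), b)))   [R2 at 1.2.1]
3. k(k(b, p(k(p(b), b))), p(k(p(b), b)))  →  k(k(b, p(s(p(b)))), p(k(p(b), b)))   [R1 at 1.2.1]
4. k(k(b, p(s(p(b)))), p(k(p(b), b)))  →  k(b, p(k(p(b), b)))   [R2 at 1]
5. k(b, p(k(p(b), b)))  →  k(b, p(s(p(b))))   [R1 at 2.1]
6. k(b, p(s(p(b))))  →  b   [R2 at ε]

no — NF(t₁) = s(a), NF(t₂) = b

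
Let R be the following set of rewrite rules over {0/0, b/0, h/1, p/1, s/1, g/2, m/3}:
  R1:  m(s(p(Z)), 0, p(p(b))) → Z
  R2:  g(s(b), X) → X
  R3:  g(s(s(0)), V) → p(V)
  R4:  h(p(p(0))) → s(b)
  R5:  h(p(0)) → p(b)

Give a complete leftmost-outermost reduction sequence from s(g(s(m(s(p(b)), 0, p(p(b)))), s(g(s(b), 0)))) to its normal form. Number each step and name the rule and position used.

1. s(g(s(m(s(p(b)), 0, p(p(b)))), s(g(s(b), 0))))  →  s(g(s(b), s(g(s(b), 0))))   [R1 at 1.1.1]
2. s(g(s(b), s(g(s(b), 0))))  →  s(s(g(s(b), 0)))   [R2 at 1]
3. s(s(g(s(b), 0)))  →  s(s(0))   [R2 at 1.1]

s(s(0))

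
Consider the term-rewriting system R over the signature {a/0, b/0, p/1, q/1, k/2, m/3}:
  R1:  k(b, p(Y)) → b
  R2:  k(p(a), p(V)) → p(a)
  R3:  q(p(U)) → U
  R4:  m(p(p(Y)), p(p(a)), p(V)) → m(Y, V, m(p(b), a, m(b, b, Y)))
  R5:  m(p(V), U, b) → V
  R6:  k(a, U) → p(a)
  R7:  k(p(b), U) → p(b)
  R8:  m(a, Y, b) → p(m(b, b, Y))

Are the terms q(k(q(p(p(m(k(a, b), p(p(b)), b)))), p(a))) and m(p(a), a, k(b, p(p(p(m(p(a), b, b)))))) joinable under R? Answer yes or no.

Reduce t₁ = q(k(q(p(p(m(k(a, b), p(p(b)), b)))), p(a))):
1. q(k(q(p(p(m(k(a, b), p(p(b)), b)))), p(a)))  →  q(k(p(m(k(a, b), p(p(b)), b)), p(a)))   [R3 at 1.1]
2. q(k(p(m(k(a, b), p(p(b)), b)), p(a)))  →  q(k(p(m(p(a), p(p(b)), b)), p(a)))   [R6 at 1.1.1.1]
3. q(k(p(m(p(a), p(p(b)), b)), p(a)))  →  q(k(p(a), p(a)))   [R5 at 1.1.1]
4. q(k(p(a), p(a)))  →  q(p(a))   [R2 at 1]
5. q(p(a))  →  a   [R3 at ε]

Reduce t₂ = m(p(a), a, k(b, p(p(p(m(p(a), b, b)))))):
1. m(p(a), a, k(b, p(p(p(m(p(a), b, b))))))  →  m(p(a), a, b)   [R1 at 3]
2. m(p(a), a, b)  →  a   [R5 at ε]

yes — NF(t₁) = a, NF(t₂) = a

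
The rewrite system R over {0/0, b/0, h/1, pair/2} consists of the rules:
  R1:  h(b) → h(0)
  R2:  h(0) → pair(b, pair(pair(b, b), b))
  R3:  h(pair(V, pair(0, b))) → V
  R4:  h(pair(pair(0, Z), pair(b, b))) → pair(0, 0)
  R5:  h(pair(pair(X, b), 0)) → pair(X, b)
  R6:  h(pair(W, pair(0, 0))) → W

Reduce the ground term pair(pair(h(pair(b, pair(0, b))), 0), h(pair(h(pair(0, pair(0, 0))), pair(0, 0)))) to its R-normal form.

1. pair(pair(h(pair(b, pair(0, b))), 0), h(pair(h(pair(0, pair(0, 0))), pair(0, 0))))  →  pair(pair(b, 0), h(pair(h(pair(0, pair(0, 0))), pair(0, 0))))   [R3 at 1.1]
2. pair(pair(b, 0), h(pair(h(pair(0, pair(0, 0))), pair(0, 0))))  →  pair(pair(b, 0), h(pair(0, pair(0, 0))))   [R6 at 2]
3. pair(pair(b, 0), h(pair(0, pair(0, 0))))  →  pair(pair(b, 0), 0)   [R6 at 2]

pair(pair(b, 0), 0)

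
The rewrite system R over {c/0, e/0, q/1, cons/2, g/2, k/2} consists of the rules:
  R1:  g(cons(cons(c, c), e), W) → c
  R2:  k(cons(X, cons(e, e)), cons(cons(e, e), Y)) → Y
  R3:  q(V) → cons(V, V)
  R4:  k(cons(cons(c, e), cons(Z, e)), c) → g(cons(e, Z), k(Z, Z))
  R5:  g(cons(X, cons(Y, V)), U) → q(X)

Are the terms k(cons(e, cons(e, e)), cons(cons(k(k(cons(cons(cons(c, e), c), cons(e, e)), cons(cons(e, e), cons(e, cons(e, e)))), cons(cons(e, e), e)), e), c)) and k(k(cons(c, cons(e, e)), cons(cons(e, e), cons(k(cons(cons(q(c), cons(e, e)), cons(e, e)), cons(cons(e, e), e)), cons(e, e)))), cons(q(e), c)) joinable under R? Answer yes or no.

yes — NF(t₁) = c, NF(t₂) = c

Reduce t₁ = k(cons(e, cons(e, e)), cons(cons(k(k(cons(cons(cons(c, e), c), cons(e, e)), cons(cons(e, e), cons(e, cons(e, e)))), cons(cons(e, e), e)), e), c)):
1. k(cons(e, cons(e, e)), cons(cons(k(k(cons(cons(cons(c, e), c), cons(e, e)), cons(cons(e, e), cons(e, cons(e, e)))), cons(cons(e, e), e)), e), c))  →  k(cons(e, cons(e, e)), cons(cons(k(cons(e, cons(e, e)), cons(cons(e, e), e)), e), c))   [R2 at 2.1.1.1]
2. k(cons(e, cons(e, e)), cons(cons(k(cons(e, cons(e, e)), cons(cons(e, e), e)), e), c))  →  k(cons(e, cons(e, e)), cons(cons(e, e), c))   [R2 at 2.1.1]
3. k(cons(e, cons(e, e)), cons(cons(e, e), c))  →  c   [R2 at ε]

Reduce t₂ = k(k(cons(c, cons(e, e)), cons(cons(e, e), cons(k(cons(cons(q(c), cons(e, e)), cons(e, e)), cons(cons(e, e), e)), cons(e, e)))), cons(q(e), c)):
1. k(k(cons(c, cons(e, e)), cons(cons(e, e), cons(k(cons(cons(q(c), cons(e, e)), cons(e, e)), cons(cons(e, e), e)), cons(e, e)))), cons(q(e), c))  →  k(cons(k(cons(cons(q(c), cons(e, e)), cons(e, e)), cons(cons(e, e), e)), cons(e, e)), cons(q(e), c))   [R2 at 1]
2. k(cons(k(cons(cons(q(c), cons(e, e)), cons(e, e)), cons(cons(e, e), e)), cons(e, e)), cons(q(e), c))  →  k(cons(e, cons(e, e)), cons(q(e), c))   [R2 at 1.1]
3. k(cons(e, cons(e, e)), cons(q(e), c))  →  k(cons(e, cons(e, e)), cons(cons(e, e), c))   [R3 at 2.1]
4. k(cons(e, cons(e, e)), cons(cons(e, e), c))  →  c   [R2 at ε]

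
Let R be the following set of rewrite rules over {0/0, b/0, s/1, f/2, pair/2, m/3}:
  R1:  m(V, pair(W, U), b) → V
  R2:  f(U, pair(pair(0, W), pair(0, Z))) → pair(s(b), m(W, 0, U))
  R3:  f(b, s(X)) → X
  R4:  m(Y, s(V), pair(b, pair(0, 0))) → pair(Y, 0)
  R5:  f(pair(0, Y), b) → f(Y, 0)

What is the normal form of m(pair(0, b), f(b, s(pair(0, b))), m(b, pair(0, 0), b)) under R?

pair(0, b)

1. m(pair(0, b), f(b, s(pair(0, b))), m(b, pair(0, 0), b))  →  m(pair(0, b), pair(0, b), m(b, pair(0, 0), b))   [R3 at 2]
2. m(pair(0, b), pair(0, b), m(b, pair(0, 0), b))  →  m(pair(0, b), pair(0, b), b)   [R1 at 3]
3. m(pair(0, b), pair(0, b), b)  →  pair(0, b)   [R1 at ε]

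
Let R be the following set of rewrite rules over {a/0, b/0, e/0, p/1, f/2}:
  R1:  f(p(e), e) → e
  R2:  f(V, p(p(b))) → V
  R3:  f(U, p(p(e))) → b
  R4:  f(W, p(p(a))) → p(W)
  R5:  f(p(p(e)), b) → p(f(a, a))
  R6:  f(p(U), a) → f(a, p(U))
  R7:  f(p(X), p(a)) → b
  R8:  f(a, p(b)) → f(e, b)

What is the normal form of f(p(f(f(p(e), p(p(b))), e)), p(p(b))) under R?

p(e)

1. f(p(f(f(p(e), p(p(b))), e)), p(p(b)))  →  p(f(f(p(e), p(p(b))), e))   [R2 at ε]
2. p(f(f(p(e), p(p(b))), e))  →  p(f(p(e), e))   [R2 at 1.1]
3. p(f(p(e), e))  →  p(e)   [R1 at 1]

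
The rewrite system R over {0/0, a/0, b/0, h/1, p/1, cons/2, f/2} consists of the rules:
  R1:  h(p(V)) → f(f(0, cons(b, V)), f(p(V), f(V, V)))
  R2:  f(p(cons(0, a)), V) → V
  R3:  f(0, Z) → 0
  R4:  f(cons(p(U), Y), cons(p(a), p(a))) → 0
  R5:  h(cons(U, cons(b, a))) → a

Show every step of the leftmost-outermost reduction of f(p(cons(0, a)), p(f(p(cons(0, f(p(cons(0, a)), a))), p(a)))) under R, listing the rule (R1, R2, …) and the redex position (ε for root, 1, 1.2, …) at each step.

1. f(p(cons(0, a)), p(f(p(cons(0, f(p(cons(0, a)), a))), p(a))))  →  p(f(p(cons(0, f(p(cons(0, a)), a))), p(a)))   [R2 at ε]
2. p(f(p(cons(0, f(p(cons(0, a)), a))), p(a)))  →  p(f(p(cons(0, a)), p(a)))   [R2 at 1.1.1.2]
3. p(f(p(cons(0, a)), p(a)))  →  p(p(a))   [R2 at 1]

p(p(a))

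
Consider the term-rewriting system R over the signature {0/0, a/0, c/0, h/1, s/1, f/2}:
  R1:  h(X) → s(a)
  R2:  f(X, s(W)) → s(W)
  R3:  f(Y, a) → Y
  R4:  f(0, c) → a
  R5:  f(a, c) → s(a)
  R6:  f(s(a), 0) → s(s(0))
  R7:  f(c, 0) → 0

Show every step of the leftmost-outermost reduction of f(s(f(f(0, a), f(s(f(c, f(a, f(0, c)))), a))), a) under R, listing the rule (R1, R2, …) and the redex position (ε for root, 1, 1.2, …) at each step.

1. f(s(f(f(0, a), f(s(f(c, f(a, f(0, c)))), a))), a)  →  s(f(f(0, a), f(s(f(c, f(a, f(0, c)))), a)))   [R3 at ε]
2. s(f(f(0, a), f(s(f(c, f(a, f(0, c)))), a)))  →  s(f(0, f(s(f(c, f(a, f(0, c)))), a)))   [R3 at 1.1]
3. s(f(0, f(s(f(c, f(a, f(0, c)))), a)))  →  s(f(0, s(f(c, f(a, f(0, c))))))   [R3 at 1.2]
4. s(f(0, s(f(c, f(a, f(0, c))))))  →  s(s(f(c, f(a, f(0, c)))))   [R2 at 1]
5. s(s(f(c, f(a, f(0, c)))))  →  s(s(f(c, f(a, a))))   [R4 at 1.1.2.2]
6. s(s(f(c, f(a, a))))  →  s(s(f(c, a)))   [R3 at 1.1.2]
7. s(s(f(c, a)))  →  s(s(c))   [R3 at 1.1]

s(s(c))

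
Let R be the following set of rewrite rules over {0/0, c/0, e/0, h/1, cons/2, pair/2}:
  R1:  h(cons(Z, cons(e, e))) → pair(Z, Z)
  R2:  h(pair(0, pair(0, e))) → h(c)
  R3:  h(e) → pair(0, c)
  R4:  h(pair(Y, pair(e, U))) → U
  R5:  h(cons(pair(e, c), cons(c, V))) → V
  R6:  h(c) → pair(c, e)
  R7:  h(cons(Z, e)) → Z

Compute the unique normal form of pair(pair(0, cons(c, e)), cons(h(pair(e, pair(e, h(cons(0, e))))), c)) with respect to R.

pair(pair(0, cons(c, e)), cons(0, c))

1. pair(pair(0, cons(c, e)), cons(h(pair(e, pair(e, h(cons(0, e))))), c))  →  pair(pair(0, cons(c, e)), cons(h(cons(0, e)), c))   [R4 at 2.1]
2. pair(pair(0, cons(c, e)), cons(h(cons(0, e)), c))  →  pair(pair(0, cons(c, e)), cons(0, c))   [R7 at 2.1]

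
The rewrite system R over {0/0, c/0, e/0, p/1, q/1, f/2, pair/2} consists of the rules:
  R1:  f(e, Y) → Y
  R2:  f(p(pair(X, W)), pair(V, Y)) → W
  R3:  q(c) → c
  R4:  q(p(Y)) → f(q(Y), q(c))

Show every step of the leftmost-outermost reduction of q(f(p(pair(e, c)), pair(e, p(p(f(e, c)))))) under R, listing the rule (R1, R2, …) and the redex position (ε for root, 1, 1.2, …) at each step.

c

1. q(f(p(pair(e, c)), pair(e, p(p(f(e, c))))))  →  q(c)   [R2 at 1]
2. q(c)  →  c   [R3 at ε]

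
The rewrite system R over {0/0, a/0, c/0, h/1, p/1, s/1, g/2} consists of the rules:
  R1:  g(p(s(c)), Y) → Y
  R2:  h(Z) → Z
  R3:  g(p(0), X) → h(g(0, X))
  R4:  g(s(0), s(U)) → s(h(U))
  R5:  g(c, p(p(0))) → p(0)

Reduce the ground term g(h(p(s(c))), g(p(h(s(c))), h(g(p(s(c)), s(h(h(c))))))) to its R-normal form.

s(c)

1. g(h(p(s(c))), g(p(h(s(c))), h(g(p(s(c)), s(h(h(c)))))))  →  g(p(s(c)), g(p(h(s(c))), h(g(p(s(c)), s(h(h(c)))))))   [R2 at 1]
2. g(p(s(c)), g(p(h(s(c))), h(g(p(s(c)), s(h(h(c)))))))  →  g(p(h(s(c))), h(g(p(s(c)), s(h(h(c))))))   [R1 at ε]
3. g(p(h(s(c))), h(g(p(s(c)), s(h(h(c))))))  →  g(p(s(c)), h(g(p(s(c)), s(h(h(c))))))   [R2 at 1.1]
4. g(p(s(c)), h(g(p(s(c)), s(h(h(c))))))  →  h(g(p(s(c)), s(h(h(c)))))   [R1 at ε]
5. h(g(p(s(c)), s(h(h(c)))))  →  g(p(s(c)), s(h(h(c))))   [R2 at ε]
6. g(p(s(c)), s(h(h(c))))  →  s(h(h(c)))   [R1 at ε]
7. s(h(h(c)))  →  s(h(c))   [R2 at 1]
8. s(h(c))  →  s(c)   [R2 at 1]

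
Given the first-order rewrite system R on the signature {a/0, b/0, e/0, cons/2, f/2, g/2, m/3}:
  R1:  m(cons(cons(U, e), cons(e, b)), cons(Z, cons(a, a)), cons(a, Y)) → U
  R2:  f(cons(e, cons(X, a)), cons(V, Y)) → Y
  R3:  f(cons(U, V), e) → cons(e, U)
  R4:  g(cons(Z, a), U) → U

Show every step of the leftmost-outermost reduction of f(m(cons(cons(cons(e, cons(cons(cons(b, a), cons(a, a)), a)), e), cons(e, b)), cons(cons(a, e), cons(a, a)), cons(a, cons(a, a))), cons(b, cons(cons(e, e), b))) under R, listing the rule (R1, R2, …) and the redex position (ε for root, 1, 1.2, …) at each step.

1. f(m(cons(cons(cons(e, cons(cons(cons(b, a), cons(a, a)), a)), e), cons(e, b)), cons(cons(a, e), cons(a, a)), cons(a, cons(a, a))), cons(b, cons(cons(e, e), b)))  →  f(cons(e, cons(cons(cons(b, a), cons(a, a)), a)), cons(b, cons(cons(e, e), b)))   [R1 at 1]
2. f(cons(e, cons(cons(cons(b, a), cons(a, a)), a)), cons(b, cons(cons(e, e), b)))  →  cons(cons(e, e), b)   [R2 at ε]

cons(cons(e, e), b)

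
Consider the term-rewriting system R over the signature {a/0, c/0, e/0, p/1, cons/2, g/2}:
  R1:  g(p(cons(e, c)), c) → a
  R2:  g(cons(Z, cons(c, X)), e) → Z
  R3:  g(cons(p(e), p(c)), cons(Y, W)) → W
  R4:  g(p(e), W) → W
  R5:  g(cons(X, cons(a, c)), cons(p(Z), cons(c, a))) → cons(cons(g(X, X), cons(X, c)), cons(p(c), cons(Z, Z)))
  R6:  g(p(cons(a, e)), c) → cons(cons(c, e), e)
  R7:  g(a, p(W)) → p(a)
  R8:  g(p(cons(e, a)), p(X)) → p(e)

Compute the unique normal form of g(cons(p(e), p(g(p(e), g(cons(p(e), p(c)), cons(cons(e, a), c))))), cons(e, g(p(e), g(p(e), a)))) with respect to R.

1. g(cons(p(e), p(g(p(e), g(cons(p(e), p(c)), cons(cons(e, a), c))))), cons(e, g(p(e), g(p(e), a))))  →  g(cons(p(e), p(g(cons(p(e), p(c)), cons(cons(e, a), c)))), cons(e, g(p(e), g(p(e), a))))   [R4 at 1.2.1]
2. g(cons(p(e), p(g(cons(p(e), p(c)), cons(cons(e, a), c)))), cons(e, g(p(e), g(p(e), a))))  →  g(cons(p(e), p(c)), cons(e, g(p(e), g(p(e), a))))   [R3 at 1.2.1]
3. g(cons(p(e), p(c)), cons(e, g(p(e), g(p(e), a))))  →  g(p(e), g(p(e), a))   [R3 at ε]
4. g(p(e), g(p(e), a))  →  g(p(e), a)   [R4 at ε]
5. g(p(e), a)  →  a   [R4 at ε]

a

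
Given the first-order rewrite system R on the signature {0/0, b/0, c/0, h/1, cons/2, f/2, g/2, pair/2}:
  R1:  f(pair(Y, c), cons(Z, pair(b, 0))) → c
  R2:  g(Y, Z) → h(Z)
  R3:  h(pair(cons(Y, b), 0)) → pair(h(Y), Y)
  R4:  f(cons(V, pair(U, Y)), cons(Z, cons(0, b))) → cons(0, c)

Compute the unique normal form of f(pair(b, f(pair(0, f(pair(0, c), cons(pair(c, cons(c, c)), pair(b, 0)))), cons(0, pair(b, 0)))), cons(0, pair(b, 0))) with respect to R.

1. f(pair(b, f(pair(0, f(pair(0, c), cons(pair(c, cons(c, c)), pair(b, 0)))), cons(0, pair(b, 0)))), cons(0, pair(b, 0)))  →  f(pair(b, f(pair(0, c), cons(0, pair(b, 0)))), cons(0, pair(b, 0)))   [R1 at 1.2.1.2]
2. f(pair(b, f(pair(0, c), cons(0, pair(b, 0)))), cons(0, pair(b, 0)))  →  f(pair(b, c), cons(0, pair(b, 0)))   [R1 at 1.2]
3. f(pair(b, c), cons(0, pair(b, 0)))  →  c   [R1 at ε]

c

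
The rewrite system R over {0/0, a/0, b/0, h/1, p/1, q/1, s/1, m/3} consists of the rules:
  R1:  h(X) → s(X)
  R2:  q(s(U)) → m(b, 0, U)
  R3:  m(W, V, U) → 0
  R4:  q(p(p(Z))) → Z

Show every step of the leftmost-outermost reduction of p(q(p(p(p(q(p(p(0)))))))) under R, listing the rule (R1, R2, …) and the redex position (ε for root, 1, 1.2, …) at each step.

1. p(q(p(p(p(q(p(p(0))))))))  →  p(p(q(p(p(0)))))   [R4 at 1]
2. p(p(q(p(p(0)))))  →  p(p(0))   [R4 at 1.1]

p(p(0))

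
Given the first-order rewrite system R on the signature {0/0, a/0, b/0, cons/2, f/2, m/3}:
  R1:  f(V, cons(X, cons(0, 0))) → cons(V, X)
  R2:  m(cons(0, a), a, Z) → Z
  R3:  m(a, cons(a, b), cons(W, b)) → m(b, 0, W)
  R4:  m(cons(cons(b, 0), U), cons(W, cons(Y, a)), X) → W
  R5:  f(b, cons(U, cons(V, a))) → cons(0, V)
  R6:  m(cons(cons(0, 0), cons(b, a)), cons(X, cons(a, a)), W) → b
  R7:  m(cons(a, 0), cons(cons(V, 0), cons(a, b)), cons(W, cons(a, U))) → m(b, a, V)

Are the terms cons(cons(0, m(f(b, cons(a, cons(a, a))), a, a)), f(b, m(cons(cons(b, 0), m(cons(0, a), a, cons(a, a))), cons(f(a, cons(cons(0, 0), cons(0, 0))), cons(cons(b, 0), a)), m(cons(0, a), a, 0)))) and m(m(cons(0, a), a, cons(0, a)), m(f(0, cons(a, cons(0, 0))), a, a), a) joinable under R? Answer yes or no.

Reduce t₁ = cons(cons(0, m(f(b, cons(a, cons(a, a))), a, a)), f(b, m(cons(cons(b, 0), m(cons(0, a), a, cons(a, a))), cons(f(a, cons(cons(0, 0), cons(0, 0))), cons(cons(b, 0), a)), m(cons(0, a), a, 0)))):
1. cons(cons(0, m(f(b, cons(a, cons(a, a))), a, a)), f(b, m(cons(cons(b, 0), m(cons(0, a), a, cons(a, a))), cons(f(a, cons(cons(0, 0), cons(0, 0))), cons(cons(b, 0), a)), m(cons(0, a), a, 0))))  →  cons(cons(0, m(cons(0, a), a, a)), f(b, m(cons(cons(b, 0), m(cons(0, a), a, cons(a, a))), cons(f(a, cons(cons(0, 0), cons(0, 0))), cons(cons(b, 0), a)), m(cons(0, a), a, 0))))   [R5 at 1.2.1]
2. cons(cons(0, m(cons(0, a), a, a)), f(b, m(cons(cons(b, 0), m(cons(0, a), a, cons(a, a))), cons(f(a, cons(cons(0, 0), cons(0, 0))), cons(cons(b, 0), a)), m(cons(0, a), a, 0))))  →  cons(cons(0, a), f(b, m(cons(cons(b, 0), m(cons(0, a), a, cons(a, a))), cons(f(a, cons(cons(0, 0), cons(0, 0))), cons(cons(b, 0), a)), m(cons(0, a), a, 0))))   [R2 at 1.2]
3. cons(cons(0, a), f(b, m(cons(cons(b, 0), m(cons(0, a), a, cons(a, a))), cons(f(a, cons(cons(0, 0), cons(0, 0))), cons(cons(b, 0), a)), m(cons(0, a), a, 0))))  →  cons(cons(0, a), f(b, f(a, cons(cons(0, 0), cons(0, 0)))))   [R4 at 2.2]
4. cons(cons(0, a), f(b, f(a, cons(cons(0, 0), cons(0, 0)))))  →  cons(cons(0, a), f(b, cons(a, cons(0, 0))))   [R1 at 2.2]
5. cons(cons(0, a), f(b, cons(a, cons(0, 0))))  →  cons(cons(0, a), cons(b, a))   [R1 at 2]

Reduce t₂ = m(m(cons(0, a), a, cons(0, a)), m(f(0, cons(a, cons(0, 0))), a, a), a):
1. m(m(cons(0, a), a, cons(0, a)), m(f(0, cons(a, cons(0, 0))), a, a), a)  →  m(cons(0, a), m(f(0, cons(a, cons(0, 0))), a, a), a)   [R2 at 1]
2. m(cons(0, a), m(f(0, cons(a, cons(0, 0))), a, a), a)  →  m(cons(0, a), m(cons(0, a), a, a), a)   [R1 at 2.1]
3. m(cons(0, a), m(cons(0, a), a, a), a)  →  m(cons(0, a), a, a)   [R2 at 2]
4. m(cons(0, a), a, a)  →  a   [R2 at ε]

no — NF(t₁) = cons(cons(0, a), cons(b, a)), NF(t₂) = a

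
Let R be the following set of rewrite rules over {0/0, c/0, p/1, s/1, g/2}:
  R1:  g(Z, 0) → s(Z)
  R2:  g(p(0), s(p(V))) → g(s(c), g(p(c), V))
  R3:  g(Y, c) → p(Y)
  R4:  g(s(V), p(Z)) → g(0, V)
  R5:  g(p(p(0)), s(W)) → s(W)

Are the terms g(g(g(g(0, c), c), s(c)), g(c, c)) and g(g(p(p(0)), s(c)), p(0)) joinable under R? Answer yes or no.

yes — NF(t₁) = p(0), NF(t₂) = p(0)

Reduce t₁ = g(g(g(g(0, c), c), s(c)), g(c, c)):
1. g(g(g(g(0, c), c), s(c)), g(c, c))  →  g(g(p(g(0, c)), s(c)), g(c, c))   [R3 at 1.1]
2. g(g(p(g(0, c)), s(c)), g(c, c))  →  g(g(p(p(0)), s(c)), g(c, c))   [R3 at 1.1.1]
3. g(g(p(p(0)), s(c)), g(c, c))  →  g(s(c), g(c, c))   [R5 at 1]
4. g(s(c), g(c, c))  →  g(s(c), p(c))   [R3 at 2]
5. g(s(c), p(c))  →  g(0, c)   [R4 at ε]
6. g(0, c)  →  p(0)   [R3 at ε]

Reduce t₂ = g(g(p(p(0)), s(c)), p(0)):
1. g(g(p(p(0)), s(c)), p(0))  →  g(s(c), p(0))   [R5 at 1]
2. g(s(c), p(0))  →  g(0, c)   [R4 at ε]
3. g(0, c)  →  p(0)   [R3 at ε]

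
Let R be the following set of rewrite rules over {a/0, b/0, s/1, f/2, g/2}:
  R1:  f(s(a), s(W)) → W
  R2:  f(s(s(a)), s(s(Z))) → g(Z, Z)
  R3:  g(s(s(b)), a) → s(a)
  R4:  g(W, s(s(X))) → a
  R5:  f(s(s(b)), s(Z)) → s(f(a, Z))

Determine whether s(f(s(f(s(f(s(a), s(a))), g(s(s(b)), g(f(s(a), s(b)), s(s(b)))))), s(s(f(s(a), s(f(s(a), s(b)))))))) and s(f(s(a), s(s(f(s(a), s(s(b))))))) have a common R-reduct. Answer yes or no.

no — NF(t₁) = s(s(b)), NF(t₂) = s(s(s(b)))

Reduce t₁ = s(f(s(f(s(f(s(a), s(a))), g(s(s(b)), g(f(s(a), s(b)), s(s(b)))))), s(s(f(s(a), s(f(s(a), s(b)))))))):
1. s(f(s(f(s(f(s(a), s(a))), g(s(s(b)), g(f(s(a), s(b)), s(s(b)))))), s(s(f(s(a), s(f(s(a), s(b))))))))  →  s(f(s(f(s(a), g(s(s(b)), g(f(s(a), s(b)), s(s(b)))))), s(s(f(s(a), s(f(s(a), s(b))))))))   [R1 at 1.1.1.1.1]
2. s(f(s(f(s(a), g(s(s(b)), g(f(s(a), s(b)), s(s(b)))))), s(s(f(s(a), s(f(s(a), s(b))))))))  →  s(f(s(f(s(a), g(s(s(b)), a))), s(s(f(s(a), s(f(s(a), s(b))))))))   [R4 at 1.1.1.2.2]
3. s(f(s(f(s(a), g(s(s(b)), a))), s(s(f(s(a), s(f(s(a), s(b))))))))  →  s(f(s(f(s(a), s(a))), s(s(f(s(a), s(f(s(a), s(b))))))))   [R3 at 1.1.1.2]
4. s(f(s(f(s(a), s(a))), s(s(f(s(a), s(f(s(a), s(b))))))))  →  s(f(s(a), s(s(f(s(a), s(f(s(a), s(b))))))))   [R1 at 1.1.1]
5. s(f(s(a), s(s(f(s(a), s(f(s(a), s(b))))))))  →  s(s(f(s(a), s(f(s(a), s(b))))))   [R1 at 1]
6. s(s(f(s(a), s(f(s(a), s(b))))))  →  s(s(f(s(a), s(b))))   [R1 at 1.1]
7. s(s(f(s(a), s(b))))  →  s(s(b))   [R1 at 1.1]

Reduce t₂ = s(f(s(a), s(s(f(s(a), s(s(b))))))):
1. s(f(s(a), s(s(f(s(a), s(s(b)))))))  →  s(s(f(s(a), s(s(b)))))   [R1 at 1]
2. s(s(f(s(a), s(s(b)))))  →  s(s(s(b)))   [R1 at 1.1]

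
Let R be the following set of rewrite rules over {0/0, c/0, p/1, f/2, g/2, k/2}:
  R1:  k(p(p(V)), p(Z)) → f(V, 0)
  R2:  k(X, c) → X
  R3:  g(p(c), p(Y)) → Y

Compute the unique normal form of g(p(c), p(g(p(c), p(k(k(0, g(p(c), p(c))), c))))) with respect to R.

1. g(p(c), p(g(p(c), p(k(k(0, g(p(c), p(c))), c)))))  →  g(p(c), p(k(k(0, g(p(c), p(c))), c)))   [R3 at ε]
2. g(p(c), p(k(k(0, g(p(c), p(c))), c)))  →  k(k(0, g(p(c), p(c))), c)   [R3 at ε]
3. k(k(0, g(p(c), p(c))), c)  →  k(0, g(p(c), p(c)))   [R2 at ε]
4. k(0, g(p(c), p(c)))  →  k(0, c)   [R3 at 2]
5. k(0, c)  →  0   [R2 at ε]

0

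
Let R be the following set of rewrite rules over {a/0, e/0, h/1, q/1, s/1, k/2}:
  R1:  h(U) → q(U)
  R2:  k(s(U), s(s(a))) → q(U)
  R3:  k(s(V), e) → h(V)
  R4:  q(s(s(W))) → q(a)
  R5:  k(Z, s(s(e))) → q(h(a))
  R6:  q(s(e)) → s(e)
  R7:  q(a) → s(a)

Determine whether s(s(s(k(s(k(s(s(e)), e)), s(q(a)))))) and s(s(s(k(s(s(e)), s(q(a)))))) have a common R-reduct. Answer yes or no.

Reduce t₁ = s(s(s(k(s(k(s(s(e)), e)), s(q(a)))))):
1. s(s(s(k(s(k(s(s(e)), e)), s(q(a))))))  →  s(s(s(k(s(h(s(e))), s(q(a))))))   [R3 at 1.1.1.1.1]
2. s(s(s(k(s(h(s(e))), s(q(a))))))  →  s(s(s(k(s(q(s(e))), s(q(a))))))   [R1 at 1.1.1.1.1]
3. s(s(s(k(s(q(s(e))), s(q(a))))))  →  s(s(s(k(s(s(e)), s(q(a))))))   [R6 at 1.1.1.1.1]
4. s(s(s(k(s(s(e)), s(q(a))))))  →  s(s(s(k(s(s(e)), s(s(a))))))   [R7 at 1.1.1.2.1]
5. s(s(s(k(s(s(e)), s(s(a))))))  →  s(s(s(q(s(e)))))   [R2 at 1.1.1]
6. s(s(s(q(s(e)))))  →  s(s(s(s(e))))   [R6 at 1.1.1]

Reduce t₂ = s(s(s(k(s(s(e)), s(q(a)))))):
1. s(s(s(k(s(s(e)), s(q(a))))))  →  s(s(s(k(s(s(e)), s(s(a))))))   [R7 at 1.1.1.2.1]
2. s(s(s(k(s(s(e)), s(s(a))))))  →  s(s(s(q(s(e)))))   [R2 at 1.1.1]
3. s(s(s(q(s(e)))))  →  s(s(s(s(e))))   [R6 at 1.1.1]

yes — NF(t₁) = s(s(s(s(e)))), NF(t₂) = s(s(s(s(e))))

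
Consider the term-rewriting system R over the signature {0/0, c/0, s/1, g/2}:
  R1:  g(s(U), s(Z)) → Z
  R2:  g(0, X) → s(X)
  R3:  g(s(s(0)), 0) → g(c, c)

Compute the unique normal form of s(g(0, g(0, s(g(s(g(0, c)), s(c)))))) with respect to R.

1. s(g(0, g(0, s(g(s(g(0, c)), s(c))))))  →  s(s(g(0, s(g(s(g(0, c)), s(c))))))   [R2 at 1]
2. s(s(g(0, s(g(s(g(0, c)), s(c))))))  →  s(s(s(s(g(s(g(0, c)), s(c))))))   [R2 at 1.1]
3. s(s(s(s(g(s(g(0, c)), s(c))))))  →  s(s(s(s(c))))   [R1 at 1.1.1.1]

s(s(s(s(c))))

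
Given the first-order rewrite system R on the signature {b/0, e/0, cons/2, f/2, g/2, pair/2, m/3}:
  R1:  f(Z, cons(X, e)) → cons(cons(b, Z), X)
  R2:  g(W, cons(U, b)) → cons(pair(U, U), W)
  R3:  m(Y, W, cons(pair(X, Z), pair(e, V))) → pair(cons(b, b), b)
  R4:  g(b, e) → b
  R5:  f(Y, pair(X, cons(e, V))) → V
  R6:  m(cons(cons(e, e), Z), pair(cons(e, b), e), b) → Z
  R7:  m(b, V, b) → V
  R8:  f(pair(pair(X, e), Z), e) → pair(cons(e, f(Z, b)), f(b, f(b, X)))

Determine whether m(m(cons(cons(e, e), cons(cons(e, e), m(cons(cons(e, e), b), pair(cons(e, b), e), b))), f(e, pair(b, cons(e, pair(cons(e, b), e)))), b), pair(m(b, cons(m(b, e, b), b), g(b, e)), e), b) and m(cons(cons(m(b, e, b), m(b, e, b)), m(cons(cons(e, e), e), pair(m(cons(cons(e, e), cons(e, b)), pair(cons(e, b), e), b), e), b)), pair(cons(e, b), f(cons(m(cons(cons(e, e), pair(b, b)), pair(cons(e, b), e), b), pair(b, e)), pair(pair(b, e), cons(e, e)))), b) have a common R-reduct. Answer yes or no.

Reduce t₁ = m(m(cons(cons(e, e), cons(cons(e, e), m(cons(cons(e, e), b), pair(cons(e, b), e), b))), f(e, pair(b, cons(e, pair(cons(e, b), e)))), b), pair(m(b, cons(m(b, e, b), b), g(b, e)), e), b):
1. m(m(cons(cons(e, e), cons(cons(e, e), m(cons(cons(e, e), b), pair(cons(e, b), e), b))), f(e, pair(b, cons(e, pair(cons(e, b), e)))), b), pair(m(b, cons(m(b, e, b), b), g(b, e)), e), b)  →  m(m(cons(cons(e, e), cons(cons(e, e), b)), f(e, pair(b, cons(e, pair(cons(e, b), e)))), b), pair(m(b, cons(m(b, e, b), b), g(b, e)), e), b)   [R6 at 1.1.2.2]
2. m(m(cons(cons(e, e), cons(cons(e, e), b)), f(e, pair(b, cons(e, pair(cons(e, b), e)))), b), pair(m(b, cons(m(b, e, b), b), g(b, e)), e), b)  →  m(m(cons(cons(e, e), cons(cons(e, e), b)), pair(cons(e, b), e), b), pair(m(b, cons(m(b, e, b), b), g(b, e)), e), b)   [R5 at 1.2]
3. m(m(cons(cons(e, e), cons(cons(e, e), b)), pair(cons(e, b), e), b), pair(m(b, cons(m(b, e, b), b), g(b, e)), e), b)  →  m(cons(cons(e, e), b), pair(m(b, cons(m(b, e, b), b), g(b, e)), e), b)   [R6 at 1]
4. m(cons(cons(e, e), b), pair(m(b, cons(m(b, e, b), b), g(b, e)), e), b)  →  m(cons(cons(e, e), b), pair(m(b, cons(e, b), g(b, e)), e), b)   [R7 at 2.1.2.1]
5. m(cons(cons(e, e), b), pair(m(b, cons(e, b), g(b, e)), e), b)  →  m(cons(cons(e, e), b), pair(m(b, cons(e, b), b), e), b)   [R4 at 2.1.3]
6. m(cons(cons(e, e), b), pair(m(b, cons(e, b), b), e), b)  →  m(cons(cons(e, e), b), pair(cons(e, b), e), b)   [R7 at 2.1]
7. m(cons(cons(e, e), b), pair(cons(e, b), e), b)  →  b   [R6 at ε]

Reduce t₂ = m(cons(cons(m(b, e, b), m(b, e, b)), m(cons(cons(e, e), e), pair(m(cons(cons(e, e), cons(e, b)), pair(cons(e, b), e), b), e), b)), pair(cons(e, b), f(cons(m(cons(cons(e, e), pair(b, b)), pair(cons(e, b), e), b), pair(b, e)), pair(pair(b, e), cons(e, e)))), b):
1. m(cons(cons(m(b, e, b), m(b, e, b)), m(cons(cons(e, e), e), pair(m(cons(cons(e, e), cons(e, b)), pair(cons(e, b), e), b), e), b)), pair(cons(e, b), f(cons(m(cons(cons(e, e), pair(b, b)), pair(cons(e, b), e), b), pair(b, e)), pair(pair(b, e), cons(e, e)))), b)  →  m(cons(cons(e, m(b, e, b)), m(cons(cons(e, e), e), pair(m(cons(cons(e, e), cons(e, b)), pair(cons(e, b), e), b), e), b)), pair(cons(e, b), f(cons(m(cons(cons(e, e), pair(b, b)), pair(cons(e, b), e), b), pair(b, e)), pair(pair(b, e), cons(e, e)))), b)   [R7 at 1.1.1]
2. m(cons(cons(e, m(b, e, b)), m(cons(cons(e, e), e), pair(m(cons(cons(e, e), cons(e, b)), pair(cons(e, b), e), b), e), b)), pair(cons(e, b), f(cons(m(cons(cons(e, e), pair(b, b)), pair(cons(e, b), e), b), pair(b, e)), pair(pair(b, e), cons(e, e)))), b)  →  m(cons(cons(e, e), m(cons(cons(e, e), e), pair(m(cons(cons(e, e), cons(e, b)), pair(cons(e, b), e), b), e), b)), pair(cons(e, b), f(cons(m(cons(cons(e, e), pair(b, b)), pair(cons(e, b), e), b), pair(b, e)), pair(pair(b, e), cons(e, e)))), b)   [R7 at 1.1.2]
3. m(cons(cons(e, e), m(cons(cons(e, e), e), pair(m(cons(cons(e, e), cons(e, b)), pair(cons(e, b), e), b), e), b)), pair(cons(e, b), f(cons(m(cons(cons(e, e), pair(b, b)), pair(cons(e, b), e), b), pair(b, e)), pair(pair(b, e), cons(e, e)))), b)  →  m(cons(cons(e, e), m(cons(cons(e, e), e), pair(cons(e, b), e), b)), pair(cons(e, b), f(cons(m(cons(cons(e, e), pair(b, b)), pair(cons(e, b), e), b), pair(b, e)), pair(pair(b, e), cons(e, e)))), b)   [R6 at 1.2.2.1]
4. m(cons(cons(e, e), m(cons(cons(e, e), e), pair(cons(e, b), e), b)), pair(cons(e, b), f(cons(m(cons(cons(e, e), pair(b, b)), pair(cons(e, b), e), b), pair(b, e)), pair(pair(b, e), cons(e, e)))), b)  →  m(cons(cons(e, e), e), pair(cons(e, b), f(cons(m(cons(cons(e, e), pair(b, b)), pair(cons(e, b), e), b), pair(b, e)), pair(pair(b, e), cons(e, e)))), b)   [R6 at 1.2]
5. m(cons(cons(e, e), e), pair(cons(e, b), f(cons(m(cons(cons(e, e), pair(b, b)), pair(cons(e, b), e), b), pair(b, e)), pair(pair(b, e), cons(e, e)))), b)  →  m(cons(cons(e, e), e), pair(cons(e, b), e), b)   [R5 at 2.2]
6. m(cons(cons(e, e), e), pair(cons(e, b), e), b)  →  e   [R6 at ε]

no — NF(t₁) = b, NF(t₂) = e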